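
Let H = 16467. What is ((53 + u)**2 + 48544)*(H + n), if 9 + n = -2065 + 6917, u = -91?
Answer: 1065244280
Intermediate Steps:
n = 4843 (n = -9 + (-2065 + 6917) = -9 + 4852 = 4843)
((53 + u)**2 + 48544)*(H + n) = ((53 - 91)**2 + 48544)*(16467 + 4843) = ((-38)**2 + 48544)*21310 = (1444 + 48544)*21310 = 49988*21310 = 1065244280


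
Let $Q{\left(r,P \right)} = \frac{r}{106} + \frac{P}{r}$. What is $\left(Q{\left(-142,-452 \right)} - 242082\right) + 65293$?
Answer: $- \frac{665250070}{3763} \approx -1.7679 \cdot 10^{5}$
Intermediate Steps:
$Q{\left(r,P \right)} = \frac{r}{106} + \frac{P}{r}$ ($Q{\left(r,P \right)} = r \frac{1}{106} + \frac{P}{r} = \frac{r}{106} + \frac{P}{r}$)
$\left(Q{\left(-142,-452 \right)} - 242082\right) + 65293 = \left(\left(\frac{1}{106} \left(-142\right) - \frac{452}{-142}\right) - 242082\right) + 65293 = \left(\left(- \frac{71}{53} - - \frac{226}{71}\right) - 242082\right) + 65293 = \left(\left(- \frac{71}{53} + \frac{226}{71}\right) - 242082\right) + 65293 = \left(\frac{6937}{3763} - 242082\right) + 65293 = - \frac{910947629}{3763} + 65293 = - \frac{665250070}{3763}$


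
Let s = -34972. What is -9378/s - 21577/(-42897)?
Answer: 578439455/750096942 ≈ 0.77115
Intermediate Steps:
-9378/s - 21577/(-42897) = -9378/(-34972) - 21577/(-42897) = -9378*(-1/34972) - 21577*(-1/42897) = 4689/17486 + 21577/42897 = 578439455/750096942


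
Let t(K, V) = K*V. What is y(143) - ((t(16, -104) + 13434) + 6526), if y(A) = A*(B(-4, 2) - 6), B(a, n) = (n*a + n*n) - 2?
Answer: -20012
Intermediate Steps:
B(a, n) = -2 + n**2 + a*n (B(a, n) = (a*n + n**2) - 2 = (n**2 + a*n) - 2 = -2 + n**2 + a*n)
y(A) = -12*A (y(A) = A*((-2 + 2**2 - 4*2) - 6) = A*((-2 + 4 - 8) - 6) = A*(-6 - 6) = A*(-12) = -12*A)
y(143) - ((t(16, -104) + 13434) + 6526) = -12*143 - ((16*(-104) + 13434) + 6526) = -1716 - ((-1664 + 13434) + 6526) = -1716 - (11770 + 6526) = -1716 - 1*18296 = -1716 - 18296 = -20012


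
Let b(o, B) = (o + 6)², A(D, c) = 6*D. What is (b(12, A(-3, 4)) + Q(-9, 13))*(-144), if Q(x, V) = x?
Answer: -45360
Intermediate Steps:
b(o, B) = (6 + o)²
(b(12, A(-3, 4)) + Q(-9, 13))*(-144) = ((6 + 12)² - 9)*(-144) = (18² - 9)*(-144) = (324 - 9)*(-144) = 315*(-144) = -45360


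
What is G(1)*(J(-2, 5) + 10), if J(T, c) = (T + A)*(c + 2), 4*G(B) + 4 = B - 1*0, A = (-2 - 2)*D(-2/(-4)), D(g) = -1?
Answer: -18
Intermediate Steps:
A = 4 (A = (-2 - 2)*(-1) = -4*(-1) = 4)
G(B) = -1 + B/4 (G(B) = -1 + (B - 1*0)/4 = -1 + (B + 0)/4 = -1 + B/4)
J(T, c) = (2 + c)*(4 + T) (J(T, c) = (T + 4)*(c + 2) = (4 + T)*(2 + c) = (2 + c)*(4 + T))
G(1)*(J(-2, 5) + 10) = (-1 + (1/4)*1)*((8 + 2*(-2) + 4*5 - 2*5) + 10) = (-1 + 1/4)*((8 - 4 + 20 - 10) + 10) = -3*(14 + 10)/4 = -3/4*24 = -18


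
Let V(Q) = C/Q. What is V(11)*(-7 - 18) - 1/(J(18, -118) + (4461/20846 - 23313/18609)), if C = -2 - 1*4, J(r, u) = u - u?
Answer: 1960980688/134322683 ≈ 14.599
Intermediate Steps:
J(r, u) = 0
C = -6 (C = -2 - 4 = -6)
V(Q) = -6/Q
V(11)*(-7 - 18) - 1/(J(18, -118) + (4461/20846 - 23313/18609)) = (-6/11)*(-7 - 18) - 1/(0 + (4461/20846 - 23313/18609)) = -6*1/11*(-25) - 1/(0 + (4461*(1/20846) - 23313*1/18609)) = -6/11*(-25) - 1/(0 + (4461/20846 - 7771/6203)) = 150/11 - 1/(0 - 134322683/129307738) = 150/11 - 1/(-134322683/129307738) = 150/11 - 1*(-129307738/134322683) = 150/11 + 129307738/134322683 = 1960980688/134322683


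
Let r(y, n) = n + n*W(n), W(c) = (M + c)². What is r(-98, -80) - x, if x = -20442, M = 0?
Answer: -491638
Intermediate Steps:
W(c) = c² (W(c) = (0 + c)² = c²)
r(y, n) = n + n³ (r(y, n) = n + n*n² = n + n³)
r(-98, -80) - x = (-80 + (-80)³) - 1*(-20442) = (-80 - 512000) + 20442 = -512080 + 20442 = -491638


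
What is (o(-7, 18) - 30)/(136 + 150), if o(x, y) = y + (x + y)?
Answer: -1/286 ≈ -0.0034965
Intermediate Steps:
o(x, y) = x + 2*y
(o(-7, 18) - 30)/(136 + 150) = ((-7 + 2*18) - 30)/(136 + 150) = ((-7 + 36) - 30)/286 = (29 - 30)*(1/286) = -1*1/286 = -1/286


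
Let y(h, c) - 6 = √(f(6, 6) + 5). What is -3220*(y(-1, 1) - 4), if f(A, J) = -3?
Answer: -6440 - 3220*√2 ≈ -10994.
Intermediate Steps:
y(h, c) = 6 + √2 (y(h, c) = 6 + √(-3 + 5) = 6 + √2)
-3220*(y(-1, 1) - 4) = -3220*((6 + √2) - 4) = -3220*(2 + √2) = -805*(8 + 4*√2) = -6440 - 3220*√2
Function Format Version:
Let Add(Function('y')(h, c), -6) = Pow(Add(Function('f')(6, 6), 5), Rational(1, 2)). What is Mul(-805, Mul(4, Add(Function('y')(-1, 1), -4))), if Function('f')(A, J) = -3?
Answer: Add(-6440, Mul(-3220, Pow(2, Rational(1, 2)))) ≈ -10994.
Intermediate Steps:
Function('y')(h, c) = Add(6, Pow(2, Rational(1, 2))) (Function('y')(h, c) = Add(6, Pow(Add(-3, 5), Rational(1, 2))) = Add(6, Pow(2, Rational(1, 2))))
Mul(-805, Mul(4, Add(Function('y')(-1, 1), -4))) = Mul(-805, Mul(4, Add(Add(6, Pow(2, Rational(1, 2))), -4))) = Mul(-805, Mul(4, Add(2, Pow(2, Rational(1, 2))))) = Mul(-805, Add(8, Mul(4, Pow(2, Rational(1, 2))))) = Add(-6440, Mul(-3220, Pow(2, Rational(1, 2))))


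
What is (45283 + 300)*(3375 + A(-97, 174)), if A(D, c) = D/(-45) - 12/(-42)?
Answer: 48495480202/315 ≈ 1.5395e+8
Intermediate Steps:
A(D, c) = 2/7 - D/45 (A(D, c) = D*(-1/45) - 12*(-1/42) = -D/45 + 2/7 = 2/7 - D/45)
(45283 + 300)*(3375 + A(-97, 174)) = (45283 + 300)*(3375 + (2/7 - 1/45*(-97))) = 45583*(3375 + (2/7 + 97/45)) = 45583*(3375 + 769/315) = 45583*(1063894/315) = 48495480202/315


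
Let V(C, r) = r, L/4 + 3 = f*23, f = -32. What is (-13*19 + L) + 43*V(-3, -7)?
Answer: -3504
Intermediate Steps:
L = -2956 (L = -12 + 4*(-32*23) = -12 + 4*(-736) = -12 - 2944 = -2956)
(-13*19 + L) + 43*V(-3, -7) = (-13*19 - 2956) + 43*(-7) = (-247 - 2956) - 301 = -3203 - 301 = -3504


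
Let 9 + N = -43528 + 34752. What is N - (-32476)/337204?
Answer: -740576166/84301 ≈ -8784.9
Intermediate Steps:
N = -8785 (N = -9 + (-43528 + 34752) = -9 - 8776 = -8785)
N - (-32476)/337204 = -8785 - (-32476)/337204 = -8785 - 1*(-8119/84301) = -8785 + 8119/84301 = -740576166/84301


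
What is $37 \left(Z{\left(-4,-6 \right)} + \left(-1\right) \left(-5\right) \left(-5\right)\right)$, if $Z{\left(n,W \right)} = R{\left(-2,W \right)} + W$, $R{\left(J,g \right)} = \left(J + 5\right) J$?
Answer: $-1369$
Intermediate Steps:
$R{\left(J,g \right)} = J \left(5 + J\right)$ ($R{\left(J,g \right)} = \left(5 + J\right) J = J \left(5 + J\right)$)
$Z{\left(n,W \right)} = -6 + W$ ($Z{\left(n,W \right)} = - 2 \left(5 - 2\right) + W = \left(-2\right) 3 + W = -6 + W$)
$37 \left(Z{\left(-4,-6 \right)} + \left(-1\right) \left(-5\right) \left(-5\right)\right) = 37 \left(\left(-6 - 6\right) + \left(-1\right) \left(-5\right) \left(-5\right)\right) = 37 \left(-12 + 5 \left(-5\right)\right) = 37 \left(-12 - 25\right) = 37 \left(-37\right) = -1369$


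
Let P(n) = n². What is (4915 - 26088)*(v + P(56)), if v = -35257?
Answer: 680097933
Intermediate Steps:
(4915 - 26088)*(v + P(56)) = (4915 - 26088)*(-35257 + 56²) = -21173*(-35257 + 3136) = -21173*(-32121) = 680097933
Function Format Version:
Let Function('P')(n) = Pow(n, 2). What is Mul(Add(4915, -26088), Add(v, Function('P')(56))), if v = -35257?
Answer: 680097933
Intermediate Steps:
Mul(Add(4915, -26088), Add(v, Function('P')(56))) = Mul(Add(4915, -26088), Add(-35257, Pow(56, 2))) = Mul(-21173, Add(-35257, 3136)) = Mul(-21173, -32121) = 680097933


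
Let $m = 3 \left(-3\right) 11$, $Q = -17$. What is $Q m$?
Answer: $1683$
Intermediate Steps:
$m = -99$ ($m = \left(-9\right) 11 = -99$)
$Q m = \left(-17\right) \left(-99\right) = 1683$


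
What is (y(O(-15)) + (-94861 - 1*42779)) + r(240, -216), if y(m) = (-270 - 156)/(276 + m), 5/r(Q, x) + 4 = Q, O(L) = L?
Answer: -2826057557/20532 ≈ -1.3764e+5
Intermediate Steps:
r(Q, x) = 5/(-4 + Q)
y(m) = -426/(276 + m)
(y(O(-15)) + (-94861 - 1*42779)) + r(240, -216) = (-426/(276 - 15) + (-94861 - 1*42779)) + 5/(-4 + 240) = (-426/261 + (-94861 - 42779)) + 5/236 = (-426*1/261 - 137640) + 5*(1/236) = (-142/87 - 137640) + 5/236 = -11974822/87 + 5/236 = -2826057557/20532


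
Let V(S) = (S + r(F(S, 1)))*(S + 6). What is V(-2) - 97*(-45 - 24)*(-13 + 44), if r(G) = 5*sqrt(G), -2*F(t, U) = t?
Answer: 207495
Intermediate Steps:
F(t, U) = -t/2
V(S) = (6 + S)*(S + 5*sqrt(2)*sqrt(-S)/2) (V(S) = (S + 5*sqrt(-S/2))*(S + 6) = (S + 5*(sqrt(2)*sqrt(-S)/2))*(6 + S) = (S + 5*sqrt(2)*sqrt(-S)/2)*(6 + S) = (6 + S)*(S + 5*sqrt(2)*sqrt(-S)/2))
V(-2) - 97*(-45 - 24)*(-13 + 44) = ((-2)**2 + 6*(-2) + 15*sqrt(2)*sqrt(-1*(-2)) - 5*sqrt(2)*(-1*(-2))**(3/2)/2) - 97*(-45 - 24)*(-13 + 44) = (4 - 12 + 15*sqrt(2)*sqrt(2) - 5*sqrt(2)*2**(3/2)/2) - (-6693)*31 = (4 - 12 + 30 - 5*sqrt(2)*2*sqrt(2)/2) - 97*(-2139) = (4 - 12 + 30 - 10) + 207483 = 12 + 207483 = 207495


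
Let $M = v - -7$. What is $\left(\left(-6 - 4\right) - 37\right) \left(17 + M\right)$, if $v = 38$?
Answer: $-2914$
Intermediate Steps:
$M = 45$ ($M = 38 - -7 = 38 + 7 = 45$)
$\left(\left(-6 - 4\right) - 37\right) \left(17 + M\right) = \left(\left(-6 - 4\right) - 37\right) \left(17 + 45\right) = \left(-10 - 37\right) 62 = \left(-47\right) 62 = -2914$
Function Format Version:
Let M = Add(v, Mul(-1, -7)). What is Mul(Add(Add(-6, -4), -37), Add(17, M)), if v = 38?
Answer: -2914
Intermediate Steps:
M = 45 (M = Add(38, Mul(-1, -7)) = Add(38, 7) = 45)
Mul(Add(Add(-6, -4), -37), Add(17, M)) = Mul(Add(Add(-6, -4), -37), Add(17, 45)) = Mul(Add(-10, -37), 62) = Mul(-47, 62) = -2914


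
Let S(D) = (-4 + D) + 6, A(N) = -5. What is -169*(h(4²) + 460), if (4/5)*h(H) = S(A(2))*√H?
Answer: -75205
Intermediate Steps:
S(D) = 2 + D
h(H) = -15*√H/4 (h(H) = 5*((2 - 5)*√H)/4 = 5*(-3*√H)/4 = -15*√H/4)
-169*(h(4²) + 460) = -169*(-15*√(4²)/4 + 460) = -169*(-15*√16/4 + 460) = -169*(-15/4*4 + 460) = -169*(-15 + 460) = -169*445 = -75205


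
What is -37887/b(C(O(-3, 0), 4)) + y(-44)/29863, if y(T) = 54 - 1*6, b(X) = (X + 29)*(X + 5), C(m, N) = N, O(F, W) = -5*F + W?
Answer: -377135075/2956437 ≈ -127.56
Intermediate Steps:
O(F, W) = W - 5*F
b(X) = (5 + X)*(29 + X) (b(X) = (29 + X)*(5 + X) = (5 + X)*(29 + X))
y(T) = 48 (y(T) = 54 - 6 = 48)
-37887/b(C(O(-3, 0), 4)) + y(-44)/29863 = -37887/(145 + 4² + 34*4) + 48/29863 = -37887/(145 + 16 + 136) + 48*(1/29863) = -37887/297 + 48/29863 = -37887*1/297 + 48/29863 = -12629/99 + 48/29863 = -377135075/2956437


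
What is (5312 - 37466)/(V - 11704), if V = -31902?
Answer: 16077/21803 ≈ 0.73738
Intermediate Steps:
(5312 - 37466)/(V - 11704) = (5312 - 37466)/(-31902 - 11704) = -32154/(-43606) = -32154*(-1/43606) = 16077/21803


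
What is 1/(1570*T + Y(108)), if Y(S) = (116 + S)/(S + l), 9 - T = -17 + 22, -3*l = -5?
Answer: 47/295256 ≈ 0.00015918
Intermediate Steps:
l = 5/3 (l = -⅓*(-5) = 5/3 ≈ 1.6667)
T = 4 (T = 9 - (-17 + 22) = 9 - 1*5 = 9 - 5 = 4)
Y(S) = (116 + S)/(5/3 + S) (Y(S) = (116 + S)/(S + 5/3) = (116 + S)/(5/3 + S))
1/(1570*T + Y(108)) = 1/(1570*4 + 3*(116 + 108)/(5 + 3*108)) = 1/(6280 + 3*224/(5 + 324)) = 1/(6280 + 3*224/329) = 1/(6280 + 3*(1/329)*224) = 1/(6280 + 96/47) = 1/(295256/47) = 47/295256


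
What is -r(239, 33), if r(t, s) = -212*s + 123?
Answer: 6873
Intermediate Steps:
r(t, s) = 123 - 212*s
-r(239, 33) = -(123 - 212*33) = -(123 - 6996) = -1*(-6873) = 6873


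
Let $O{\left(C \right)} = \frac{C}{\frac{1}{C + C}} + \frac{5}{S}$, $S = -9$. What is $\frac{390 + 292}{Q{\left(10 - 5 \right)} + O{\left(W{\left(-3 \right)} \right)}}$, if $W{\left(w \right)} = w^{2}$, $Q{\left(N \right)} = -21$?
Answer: $\frac{3069}{632} \approx 4.856$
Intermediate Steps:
$O{\left(C \right)} = - \frac{5}{9} + 2 C^{2}$ ($O{\left(C \right)} = \frac{C}{\frac{1}{C + C}} + \frac{5}{-9} = \frac{C}{\frac{1}{2 C}} + 5 \left(- \frac{1}{9}\right) = \frac{C}{\frac{1}{2} \frac{1}{C}} - \frac{5}{9} = C 2 C - \frac{5}{9} = 2 C^{2} - \frac{5}{9} = - \frac{5}{9} + 2 C^{2}$)
$\frac{390 + 292}{Q{\left(10 - 5 \right)} + O{\left(W{\left(-3 \right)} \right)}} = \frac{390 + 292}{-21 - \left(\frac{5}{9} - 2 \left(\left(-3\right)^{2}\right)^{2}\right)} = \frac{682}{-21 - \left(\frac{5}{9} - 2 \cdot 9^{2}\right)} = \frac{682}{-21 + \left(- \frac{5}{9} + 2 \cdot 81\right)} = \frac{682}{-21 + \left(- \frac{5}{9} + 162\right)} = \frac{682}{-21 + \frac{1453}{9}} = \frac{682}{\frac{1264}{9}} = 682 \cdot \frac{9}{1264} = \frac{3069}{632}$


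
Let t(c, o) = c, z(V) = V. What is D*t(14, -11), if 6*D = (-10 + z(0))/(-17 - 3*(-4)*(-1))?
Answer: 70/87 ≈ 0.80460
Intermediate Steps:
D = 5/87 (D = ((-10 + 0)/(-17 - 3*(-4)*(-1)))/6 = (-10/(-17 + 12*(-1)))/6 = (-10/(-17 - 12))/6 = (-10/(-29))/6 = (-10*(-1/29))/6 = (1/6)*(10/29) = 5/87 ≈ 0.057471)
D*t(14, -11) = (5/87)*14 = 70/87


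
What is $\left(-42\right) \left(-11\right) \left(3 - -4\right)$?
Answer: $3234$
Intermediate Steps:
$\left(-42\right) \left(-11\right) \left(3 - -4\right) = 462 \left(3 + 4\right) = 462 \cdot 7 = 3234$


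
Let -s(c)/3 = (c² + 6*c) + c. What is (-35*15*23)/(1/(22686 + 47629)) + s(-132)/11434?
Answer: -4854039598875/5717 ≈ -8.4905e+8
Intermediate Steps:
s(c) = -21*c - 3*c² (s(c) = -3*((c² + 6*c) + c) = -3*(c² + 7*c) = -21*c - 3*c²)
(-35*15*23)/(1/(22686 + 47629)) + s(-132)/11434 = (-35*15*23)/(1/(22686 + 47629)) - 3*(-132)*(7 - 132)/11434 = (-525*23)/(1/70315) - 3*(-132)*(-125)*(1/11434) = -12075/1/70315 - 49500*1/11434 = -12075*70315 - 24750/5717 = -849053625 - 24750/5717 = -4854039598875/5717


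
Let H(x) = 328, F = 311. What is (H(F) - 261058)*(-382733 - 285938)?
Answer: 174342589830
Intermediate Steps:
(H(F) - 261058)*(-382733 - 285938) = (328 - 261058)*(-382733 - 285938) = -260730*(-668671) = 174342589830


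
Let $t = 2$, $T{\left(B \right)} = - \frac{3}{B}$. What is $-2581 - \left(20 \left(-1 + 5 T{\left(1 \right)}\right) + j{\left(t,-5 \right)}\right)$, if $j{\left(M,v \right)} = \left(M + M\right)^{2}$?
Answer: $-2277$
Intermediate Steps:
$j{\left(M,v \right)} = 4 M^{2}$ ($j{\left(M,v \right)} = \left(2 M\right)^{2} = 4 M^{2}$)
$-2581 - \left(20 \left(-1 + 5 T{\left(1 \right)}\right) + j{\left(t,-5 \right)}\right) = -2581 - \left(20 \left(-1 + 5 \left(- \frac{3}{1}\right)\right) + 4 \cdot 2^{2}\right) = -2581 - \left(20 \left(-1 + 5 \left(\left(-3\right) 1\right)\right) + 4 \cdot 4\right) = -2581 - \left(20 \left(-1 + 5 \left(-3\right)\right) + 16\right) = -2581 - \left(20 \left(-1 - 15\right) + 16\right) = -2581 - \left(20 \left(-16\right) + 16\right) = -2581 - \left(-320 + 16\right) = -2581 - -304 = -2581 + 304 = -2277$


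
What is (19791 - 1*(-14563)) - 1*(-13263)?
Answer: 47617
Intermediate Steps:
(19791 - 1*(-14563)) - 1*(-13263) = (19791 + 14563) + 13263 = 34354 + 13263 = 47617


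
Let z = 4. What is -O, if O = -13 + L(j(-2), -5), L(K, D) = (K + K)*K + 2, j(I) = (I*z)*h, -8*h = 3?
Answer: -7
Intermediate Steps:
h = -3/8 (h = -⅛*3 = -3/8 ≈ -0.37500)
j(I) = -3*I/2 (j(I) = (I*4)*(-3/8) = (4*I)*(-3/8) = -3*I/2)
L(K, D) = 2 + 2*K² (L(K, D) = (2*K)*K + 2 = 2*K² + 2 = 2 + 2*K²)
O = 7 (O = -13 + (2 + 2*(-3/2*(-2))²) = -13 + (2 + 2*3²) = -13 + (2 + 2*9) = -13 + (2 + 18) = -13 + 20 = 7)
-O = -1*7 = -7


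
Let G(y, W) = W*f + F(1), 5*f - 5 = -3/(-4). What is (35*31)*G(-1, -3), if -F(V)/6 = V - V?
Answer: -14973/4 ≈ -3743.3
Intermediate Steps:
F(V) = 0 (F(V) = -6*(V - V) = -6*0 = 0)
f = 23/20 (f = 1 + (-3/(-4))/5 = 1 + (-3*(-1/4))/5 = 1 + (1/5)*(3/4) = 1 + 3/20 = 23/20 ≈ 1.1500)
G(y, W) = 23*W/20 (G(y, W) = W*(23/20) + 0 = 23*W/20 + 0 = 23*W/20)
(35*31)*G(-1, -3) = (35*31)*((23/20)*(-3)) = 1085*(-69/20) = -14973/4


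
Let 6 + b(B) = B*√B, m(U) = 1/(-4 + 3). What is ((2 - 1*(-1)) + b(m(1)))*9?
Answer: -27 - 9*I ≈ -27.0 - 9.0*I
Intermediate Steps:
m(U) = -1 (m(U) = 1/(-1) = -1)
b(B) = -6 + B^(3/2) (b(B) = -6 + B*√B = -6 + B^(3/2))
((2 - 1*(-1)) + b(m(1)))*9 = ((2 - 1*(-1)) + (-6 + (-1)^(3/2)))*9 = ((2 + 1) + (-6 - I))*9 = (3 + (-6 - I))*9 = (-3 - I)*9 = -27 - 9*I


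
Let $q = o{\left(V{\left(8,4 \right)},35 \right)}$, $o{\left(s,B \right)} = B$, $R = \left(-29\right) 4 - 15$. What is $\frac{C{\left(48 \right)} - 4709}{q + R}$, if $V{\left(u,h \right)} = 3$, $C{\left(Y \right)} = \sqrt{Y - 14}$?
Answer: $\frac{4709}{96} - \frac{\sqrt{34}}{96} \approx 48.991$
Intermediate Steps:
$C{\left(Y \right)} = \sqrt{-14 + Y}$
$R = -131$ ($R = -116 - 15 = -131$)
$q = 35$
$\frac{C{\left(48 \right)} - 4709}{q + R} = \frac{\sqrt{-14 + 48} - 4709}{35 - 131} = \frac{\sqrt{34} - 4709}{-96} = \left(-4709 + \sqrt{34}\right) \left(- \frac{1}{96}\right) = \frac{4709}{96} - \frac{\sqrt{34}}{96}$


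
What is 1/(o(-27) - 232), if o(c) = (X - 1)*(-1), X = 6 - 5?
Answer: -1/232 ≈ -0.0043103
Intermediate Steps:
X = 1
o(c) = 0 (o(c) = (1 - 1)*(-1) = 0*(-1) = 0)
1/(o(-27) - 232) = 1/(0 - 232) = 1/(-232) = -1/232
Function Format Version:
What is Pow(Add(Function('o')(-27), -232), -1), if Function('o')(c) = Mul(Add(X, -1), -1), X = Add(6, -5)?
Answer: Rational(-1, 232) ≈ -0.0043103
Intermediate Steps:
X = 1
Function('o')(c) = 0 (Function('o')(c) = Mul(Add(1, -1), -1) = Mul(0, -1) = 0)
Pow(Add(Function('o')(-27), -232), -1) = Pow(Add(0, -232), -1) = Pow(-232, -1) = Rational(-1, 232)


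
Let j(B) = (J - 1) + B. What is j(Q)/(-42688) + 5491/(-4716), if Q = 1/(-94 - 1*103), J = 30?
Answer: -180483203/154919421 ≈ -1.1650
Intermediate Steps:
Q = -1/197 (Q = 1/(-94 - 103) = 1/(-197) = -1/197 ≈ -0.0050761)
j(B) = 29 + B (j(B) = (30 - 1) + B = 29 + B)
j(Q)/(-42688) + 5491/(-4716) = (29 - 1/197)/(-42688) + 5491/(-4716) = (5712/197)*(-1/42688) + 5491*(-1/4716) = -357/525596 - 5491/4716 = -180483203/154919421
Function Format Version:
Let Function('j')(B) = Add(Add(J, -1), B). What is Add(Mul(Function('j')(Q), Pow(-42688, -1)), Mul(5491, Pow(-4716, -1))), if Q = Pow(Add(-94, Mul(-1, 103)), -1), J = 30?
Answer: Rational(-180483203, 154919421) ≈ -1.1650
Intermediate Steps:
Q = Rational(-1, 197) (Q = Pow(Add(-94, -103), -1) = Pow(-197, -1) = Rational(-1, 197) ≈ -0.0050761)
Function('j')(B) = Add(29, B) (Function('j')(B) = Add(Add(30, -1), B) = Add(29, B))
Add(Mul(Function('j')(Q), Pow(-42688, -1)), Mul(5491, Pow(-4716, -1))) = Add(Mul(Add(29, Rational(-1, 197)), Pow(-42688, -1)), Mul(5491, Pow(-4716, -1))) = Add(Mul(Rational(5712, 197), Rational(-1, 42688)), Mul(5491, Rational(-1, 4716))) = Add(Rational(-357, 525596), Rational(-5491, 4716)) = Rational(-180483203, 154919421)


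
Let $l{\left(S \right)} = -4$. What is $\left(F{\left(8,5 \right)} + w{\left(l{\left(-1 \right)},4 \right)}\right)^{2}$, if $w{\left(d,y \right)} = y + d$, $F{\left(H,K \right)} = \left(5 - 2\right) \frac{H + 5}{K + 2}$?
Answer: $\frac{1521}{49} \approx 31.041$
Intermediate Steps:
$F{\left(H,K \right)} = \frac{3 \left(5 + H\right)}{2 + K}$ ($F{\left(H,K \right)} = 3 \frac{5 + H}{2 + K} = \frac{3 \left(5 + H\right)}{2 + K}$)
$w{\left(d,y \right)} = d + y$
$\left(F{\left(8,5 \right)} + w{\left(l{\left(-1 \right)},4 \right)}\right)^{2} = \left(\frac{3 \left(5 + 8\right)}{2 + 5} + \left(-4 + 4\right)\right)^{2} = \left(3 \cdot \frac{1}{7} \cdot 13 + 0\right)^{2} = \left(\frac{39}{7} + 0\right)^{2} = \left(\frac{39}{7}\right)^{2} = \frac{1521}{49}$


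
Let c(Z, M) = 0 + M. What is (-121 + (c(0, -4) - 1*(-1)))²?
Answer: 15376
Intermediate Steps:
c(Z, M) = M
(-121 + (c(0, -4) - 1*(-1)))² = (-121 + (-4 - 1*(-1)))² = (-121 + (-4 + 1))² = (-121 - 3)² = (-124)² = 15376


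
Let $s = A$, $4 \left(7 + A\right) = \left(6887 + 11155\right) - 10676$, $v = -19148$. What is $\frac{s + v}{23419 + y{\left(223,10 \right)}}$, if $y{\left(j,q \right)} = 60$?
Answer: $- \frac{34627}{46958} \approx -0.7374$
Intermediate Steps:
$A = \frac{3669}{2}$ ($A = -7 + \frac{\left(6887 + 11155\right) - 10676}{4} = -7 + \frac{18042 - 10676}{4} = -7 + \frac{1}{4} \cdot 7366 = -7 + \frac{3683}{2} = \frac{3669}{2} \approx 1834.5$)
$s = \frac{3669}{2} \approx 1834.5$
$\frac{s + v}{23419 + y{\left(223,10 \right)}} = \frac{\frac{3669}{2} - 19148}{23419 + 60} = - \frac{34627}{2 \cdot 23479} = \left(- \frac{34627}{2}\right) \frac{1}{23479} = - \frac{34627}{46958}$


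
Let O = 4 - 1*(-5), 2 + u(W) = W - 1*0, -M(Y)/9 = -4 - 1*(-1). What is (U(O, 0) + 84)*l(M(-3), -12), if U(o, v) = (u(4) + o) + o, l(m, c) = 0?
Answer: 0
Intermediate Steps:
M(Y) = 27 (M(Y) = -9*(-4 - 1*(-1)) = -9*(-4 + 1) = -9*(-3) = 27)
u(W) = -2 + W (u(W) = -2 + (W - 1*0) = -2 + (W + 0) = -2 + W)
O = 9 (O = 4 + 5 = 9)
U(o, v) = 2 + 2*o (U(o, v) = ((-2 + 4) + o) + o = (2 + o) + o = 2 + 2*o)
(U(O, 0) + 84)*l(M(-3), -12) = ((2 + 2*9) + 84)*0 = ((2 + 18) + 84)*0 = (20 + 84)*0 = 104*0 = 0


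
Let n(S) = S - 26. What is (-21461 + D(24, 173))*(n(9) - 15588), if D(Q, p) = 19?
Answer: 334602410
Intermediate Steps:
n(S) = -26 + S
(-21461 + D(24, 173))*(n(9) - 15588) = (-21461 + 19)*((-26 + 9) - 15588) = -21442*(-17 - 15588) = -21442*(-15605) = 334602410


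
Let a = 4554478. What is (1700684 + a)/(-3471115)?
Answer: -6255162/3471115 ≈ -1.8021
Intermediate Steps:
(1700684 + a)/(-3471115) = (1700684 + 4554478)/(-3471115) = 6255162*(-1/3471115) = -6255162/3471115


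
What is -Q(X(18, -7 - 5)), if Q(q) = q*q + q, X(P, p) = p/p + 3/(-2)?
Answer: ¼ ≈ 0.25000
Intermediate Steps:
X(P, p) = -½ (X(P, p) = 1 + 3*(-½) = 1 - 3/2 = -½)
Q(q) = q + q² (Q(q) = q² + q = q + q²)
-Q(X(18, -7 - 5)) = -(-1)*(1 - ½)/2 = -(-1)/(2*2) = -1*(-¼) = ¼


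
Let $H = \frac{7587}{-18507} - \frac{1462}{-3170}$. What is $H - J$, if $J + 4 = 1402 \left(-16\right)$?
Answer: $\frac{219376680214}{9777865} \approx 22436.0$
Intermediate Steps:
$H = \frac{501074}{9777865}$ ($H = 7587 \left(- \frac{1}{18507}\right) - - \frac{731}{1585} = - \frac{2529}{6169} + \frac{731}{1585} = \frac{501074}{9777865} \approx 0.051246$)
$J = -22436$ ($J = -4 + 1402 \left(-16\right) = -4 - 22432 = -22436$)
$H - J = \frac{501074}{9777865} - -22436 = \frac{501074}{9777865} + 22436 = \frac{219376680214}{9777865}$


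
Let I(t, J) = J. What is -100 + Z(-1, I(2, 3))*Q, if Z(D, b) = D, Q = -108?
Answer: 8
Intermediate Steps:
-100 + Z(-1, I(2, 3))*Q = -100 - 1*(-108) = -100 + 108 = 8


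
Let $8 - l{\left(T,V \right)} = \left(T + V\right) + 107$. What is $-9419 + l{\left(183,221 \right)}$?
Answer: $-9922$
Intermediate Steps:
$l{\left(T,V \right)} = -99 - T - V$ ($l{\left(T,V \right)} = 8 - \left(\left(T + V\right) + 107\right) = 8 - \left(107 + T + V\right) = -99 - T - V$)
$-9419 + l{\left(183,221 \right)} = -9419 - 503 = -9922$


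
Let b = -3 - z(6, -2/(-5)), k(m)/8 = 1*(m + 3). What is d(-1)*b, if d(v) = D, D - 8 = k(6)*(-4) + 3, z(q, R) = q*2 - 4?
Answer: 3047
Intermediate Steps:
z(q, R) = -4 + 2*q (z(q, R) = 2*q - 4 = -4 + 2*q)
k(m) = 24 + 8*m (k(m) = 8*(1*(m + 3)) = 8*(1*(3 + m)) = 8*(3 + m) = 24 + 8*m)
D = -277 (D = 8 + ((24 + 8*6)*(-4) + 3) = 8 + ((24 + 48)*(-4) + 3) = 8 + (72*(-4) + 3) = 8 + (-288 + 3) = 8 - 285 = -277)
d(v) = -277
b = -11 (b = -3 - (-4 + 2*6) = -3 - (-4 + 12) = -3 - 1*8 = -3 - 8 = -11)
d(-1)*b = -277*(-11) = 3047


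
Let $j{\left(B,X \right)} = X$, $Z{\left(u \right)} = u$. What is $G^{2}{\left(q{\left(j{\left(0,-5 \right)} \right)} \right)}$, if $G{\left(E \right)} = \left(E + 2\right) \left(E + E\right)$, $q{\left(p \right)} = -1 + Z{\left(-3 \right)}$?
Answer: $256$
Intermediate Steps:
$q{\left(p \right)} = -4$ ($q{\left(p \right)} = -1 - 3 = -4$)
$G{\left(E \right)} = 2 E \left(2 + E\right)$ ($G{\left(E \right)} = \left(2 + E\right) 2 E = 2 E \left(2 + E\right)$)
$G^{2}{\left(q{\left(j{\left(0,-5 \right)} \right)} \right)} = \left(2 \left(-4\right) \left(2 - 4\right)\right)^{2} = \left(2 \left(-4\right) \left(-2\right)\right)^{2} = 16^{2} = 256$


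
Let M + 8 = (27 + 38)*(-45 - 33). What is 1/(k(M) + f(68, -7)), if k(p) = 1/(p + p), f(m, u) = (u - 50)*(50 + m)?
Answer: -10156/68309257 ≈ -0.00014868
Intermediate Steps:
M = -5078 (M = -8 + (27 + 38)*(-45 - 33) = -8 + 65*(-78) = -8 - 5070 = -5078)
f(m, u) = (-50 + u)*(50 + m)
k(p) = 1/(2*p)
1/(k(M) + f(68, -7)) = 1/((1/2)/(-5078) + (-2500 - 50*68 + 50*(-7) + 68*(-7))) = 1/((1/2)*(-1/5078) + (-2500 - 3400 - 350 - 476)) = 1/(-1/10156 - 6726) = 1/(-68309257/10156) = -10156/68309257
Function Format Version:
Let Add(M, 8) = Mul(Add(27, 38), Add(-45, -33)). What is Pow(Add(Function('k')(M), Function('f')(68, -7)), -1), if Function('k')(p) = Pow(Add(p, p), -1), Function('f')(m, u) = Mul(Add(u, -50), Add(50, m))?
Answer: Rational(-10156, 68309257) ≈ -0.00014868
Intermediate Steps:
M = -5078 (M = Add(-8, Mul(Add(27, 38), Add(-45, -33))) = Add(-8, Mul(65, -78)) = Add(-8, -5070) = -5078)
Function('f')(m, u) = Mul(Add(-50, u), Add(50, m))
Function('k')(p) = Mul(Rational(1, 2), Pow(p, -1)) (Function('k')(p) = Pow(Mul(2, p), -1) = Mul(Rational(1, 2), Pow(p, -1)))
Pow(Add(Function('k')(M), Function('f')(68, -7)), -1) = Pow(Add(Mul(Rational(1, 2), Pow(-5078, -1)), Add(-2500, Mul(-50, 68), Mul(50, -7), Mul(68, -7))), -1) = Pow(Add(Mul(Rational(1, 2), Rational(-1, 5078)), Add(-2500, -3400, -350, -476)), -1) = Pow(Add(Rational(-1, 10156), -6726), -1) = Pow(Rational(-68309257, 10156), -1) = Rational(-10156, 68309257)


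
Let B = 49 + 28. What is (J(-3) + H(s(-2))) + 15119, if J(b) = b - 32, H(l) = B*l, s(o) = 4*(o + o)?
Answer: 13852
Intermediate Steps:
s(o) = 8*o (s(o) = 4*(2*o) = 8*o)
B = 77
H(l) = 77*l
J(b) = -32 + b
(J(-3) + H(s(-2))) + 15119 = ((-32 - 3) + 77*(8*(-2))) + 15119 = (-35 + 77*(-16)) + 15119 = (-35 - 1232) + 15119 = -1267 + 15119 = 13852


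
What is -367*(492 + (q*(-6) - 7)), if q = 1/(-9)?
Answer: -534719/3 ≈ -1.7824e+5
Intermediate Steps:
q = -1/9 (q = 1*(-1/9) = -1/9 ≈ -0.11111)
-367*(492 + (q*(-6) - 7)) = -367*(492 + (-1/9*(-6) - 7)) = -367*(492 + (2/3 - 7)) = -367*(492 - 19/3) = -367*1457/3 = -534719/3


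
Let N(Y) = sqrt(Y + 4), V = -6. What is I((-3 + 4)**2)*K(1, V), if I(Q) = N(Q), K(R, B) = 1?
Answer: sqrt(5) ≈ 2.2361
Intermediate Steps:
N(Y) = sqrt(4 + Y)
I(Q) = sqrt(4 + Q)
I((-3 + 4)**2)*K(1, V) = sqrt(4 + (-3 + 4)**2)*1 = sqrt(4 + 1**2)*1 = sqrt(4 + 1)*1 = sqrt(5)*1 = sqrt(5)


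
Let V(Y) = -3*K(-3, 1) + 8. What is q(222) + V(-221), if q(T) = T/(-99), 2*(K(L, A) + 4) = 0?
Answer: 586/33 ≈ 17.758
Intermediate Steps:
K(L, A) = -4 (K(L, A) = -4 + (½)*0 = -4 + 0 = -4)
q(T) = -T/99 (q(T) = T*(-1/99) = -T/99)
V(Y) = 20 (V(Y) = -3*(-4) + 8 = 12 + 8 = 20)
q(222) + V(-221) = -1/99*222 + 20 = -74/33 + 20 = 586/33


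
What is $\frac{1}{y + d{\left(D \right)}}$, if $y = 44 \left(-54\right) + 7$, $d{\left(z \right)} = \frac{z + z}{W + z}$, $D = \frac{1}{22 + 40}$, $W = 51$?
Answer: $- \frac{3163}{7493145} \approx -0.00042212$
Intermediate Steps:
$D = \frac{1}{62} \approx 0.016129$
$d{\left(z \right)} = \frac{2 z}{51 + z}$ ($d{\left(z \right)} = \frac{z + z}{51 + z} = \frac{2 z}{51 + z}$)
$y = -2369$ ($y = -2376 + 7 = -2369$)
$\frac{1}{y + d{\left(D \right)}} = \frac{1}{-2369 + 2 \cdot \frac{1}{62} \frac{1}{51 + \frac{1}{62}}} = \frac{1}{-2369 + 2 \cdot \frac{1}{62} \frac{1}{\frac{3163}{62}}} = \frac{1}{-2369 + 2 \cdot \frac{1}{62} \cdot \frac{62}{3163}} = \frac{1}{-2369 + \frac{2}{3163}} = \frac{1}{- \frac{7493145}{3163}} = - \frac{3163}{7493145}$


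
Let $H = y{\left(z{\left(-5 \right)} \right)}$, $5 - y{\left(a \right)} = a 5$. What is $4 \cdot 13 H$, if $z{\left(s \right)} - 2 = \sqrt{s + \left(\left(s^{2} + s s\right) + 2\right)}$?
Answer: $-260 - 260 \sqrt{47} \approx -2042.5$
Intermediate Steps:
$z{\left(s \right)} = 2 + \sqrt{2 + s + 2 s^{2}}$ ($z{\left(s \right)} = 2 + \sqrt{s + \left(\left(s^{2} + s s\right) + 2\right)} = 2 + \sqrt{s + \left(\left(s^{2} + s^{2}\right) + 2\right)} = 2 + \sqrt{s + \left(2 s^{2} + 2\right)} = 2 + \sqrt{s + \left(2 + 2 s^{2}\right)} = 2 + \sqrt{2 + s + 2 s^{2}}$)
$y{\left(a \right)} = 5 - 5 a$ ($y{\left(a \right)} = 5 - a 5 = 5 - 5 a$)
$H = -5 - 5 \sqrt{47}$ ($H = 5 - 5 \left(2 + \sqrt{2 - 5 + 2 \left(-5\right)^{2}}\right) = 5 - 5 \left(2 + \sqrt{2 - 5 + 2 \cdot 25}\right) = 5 - 5 \left(2 + \sqrt{2 - 5 + 50}\right) = 5 - 5 \left(2 + \sqrt{47}\right) = 5 - \left(10 + 5 \sqrt{47}\right) = -5 - 5 \sqrt{47} \approx -39.278$)
$4 \cdot 13 H = 4 \cdot 13 \left(-5 - 5 \sqrt{47}\right) = 52 \left(-5 - 5 \sqrt{47}\right) = -260 - 260 \sqrt{47}$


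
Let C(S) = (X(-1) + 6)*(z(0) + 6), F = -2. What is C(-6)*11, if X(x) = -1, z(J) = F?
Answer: 220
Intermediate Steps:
z(J) = -2
C(S) = 20 (C(S) = (-1 + 6)*(-2 + 6) = 5*4 = 20)
C(-6)*11 = 20*11 = 220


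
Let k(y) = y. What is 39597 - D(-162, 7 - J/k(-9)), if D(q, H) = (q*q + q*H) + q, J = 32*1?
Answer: 15225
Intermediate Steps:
J = 32
D(q, H) = q + q**2 + H*q (D(q, H) = (q**2 + H*q) + q = q + q**2 + H*q)
39597 - D(-162, 7 - J/k(-9)) = 39597 - (-162)*(1 + (7 - 32/(-9)) - 162) = 39597 - (-162)*(1 + (7 - 32*(-1)/9) - 162) = 39597 - (-162)*(1 + (7 - 1*(-32/9)) - 162) = 39597 - (-162)*(1 + (7 + 32/9) - 162) = 39597 - (-162)*(1 + 95/9 - 162) = 39597 - (-162)*(-1354)/9 = 39597 - 1*24372 = 39597 - 24372 = 15225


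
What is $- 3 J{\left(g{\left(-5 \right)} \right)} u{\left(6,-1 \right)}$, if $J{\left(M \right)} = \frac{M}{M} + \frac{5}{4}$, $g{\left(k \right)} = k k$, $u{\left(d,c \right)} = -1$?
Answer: $\frac{27}{4} \approx 6.75$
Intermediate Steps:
$g{\left(k \right)} = k^{2}$
$J{\left(M \right)} = \frac{9}{4}$ ($J{\left(M \right)} = 1 + 5 \cdot \frac{1}{4} = 1 + \frac{5}{4} = \frac{9}{4}$)
$- 3 J{\left(g{\left(-5 \right)} \right)} u{\left(6,-1 \right)} = \left(-3\right) \frac{9}{4} \left(-1\right) = \left(- \frac{27}{4}\right) \left(-1\right) = \frac{27}{4}$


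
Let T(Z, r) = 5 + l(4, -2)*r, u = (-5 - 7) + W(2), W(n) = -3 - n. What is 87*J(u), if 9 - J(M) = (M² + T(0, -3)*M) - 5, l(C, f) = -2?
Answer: -7656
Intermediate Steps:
u = -17 (u = (-5 - 7) + (-3 - 1*2) = -12 + (-3 - 2) = -12 - 5 = -17)
T(Z, r) = 5 - 2*r
J(M) = 14 - M² - 11*M (J(M) = 9 - ((M² + (5 - 2*(-3))*M) - 5) = 9 - ((M² + (5 + 6)*M) - 5) = 9 - ((M² + 11*M) - 5) = 9 - (-5 + M² + 11*M) = 9 + (5 - M² - 11*M) = 14 - M² - 11*M)
87*J(u) = 87*(14 - 1*(-17)² - 11*(-17)) = 87*(14 - 1*289 + 187) = 87*(14 - 289 + 187) = 87*(-88) = -7656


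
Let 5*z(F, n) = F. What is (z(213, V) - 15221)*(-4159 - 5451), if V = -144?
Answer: 145864424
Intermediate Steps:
z(F, n) = F/5
(z(213, V) - 15221)*(-4159 - 5451) = ((1/5)*213 - 15221)*(-4159 - 5451) = (213/5 - 15221)*(-9610) = -75892/5*(-9610) = 145864424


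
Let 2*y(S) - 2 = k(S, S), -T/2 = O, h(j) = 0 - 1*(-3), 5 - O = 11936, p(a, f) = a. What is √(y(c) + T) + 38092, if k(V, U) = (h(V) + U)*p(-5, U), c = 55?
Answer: 38092 + √23718 ≈ 38246.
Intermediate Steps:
O = -11931 (O = 5 - 1*11936 = 5 - 11936 = -11931)
h(j) = 3 (h(j) = 0 + 3 = 3)
k(V, U) = -15 - 5*U (k(V, U) = (3 + U)*(-5) = -15 - 5*U)
T = 23862 (T = -2*(-11931) = 23862)
y(S) = -13/2 - 5*S/2 (y(S) = 1 + (-15 - 5*S)/2 = 1 + (-15/2 - 5*S/2) = -13/2 - 5*S/2)
√(y(c) + T) + 38092 = √((-13/2 - 5/2*55) + 23862) + 38092 = √((-13/2 - 275/2) + 23862) + 38092 = √(-144 + 23862) + 38092 = √23718 + 38092 = 38092 + √23718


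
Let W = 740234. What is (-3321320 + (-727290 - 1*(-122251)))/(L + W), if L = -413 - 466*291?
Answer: -3926359/604215 ≈ -6.4983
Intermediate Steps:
L = -136019 (L = -413 - 135606 = -136019)
(-3321320 + (-727290 - 1*(-122251)))/(L + W) = (-3321320 + (-727290 - 1*(-122251)))/(-136019 + 740234) = (-3321320 + (-727290 + 122251))/604215 = (-3321320 - 605039)*(1/604215) = -3926359*1/604215 = -3926359/604215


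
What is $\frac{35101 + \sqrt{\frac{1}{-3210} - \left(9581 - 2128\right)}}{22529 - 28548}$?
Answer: $- \frac{35101}{6019} - \frac{i \sqrt{76796460510}}{19320990} \approx -5.8317 - 0.014343 i$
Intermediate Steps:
$\frac{35101 + \sqrt{\frac{1}{-3210} - \left(9581 - 2128\right)}}{22529 - 28548} = \frac{35101 + \sqrt{- \frac{1}{3210} - 7453}}{-6019} = \left(35101 + \sqrt{- \frac{1}{3210} - 7453}\right) \left(- \frac{1}{6019}\right) = \left(35101 + \sqrt{- \frac{23924131}{3210}}\right) \left(- \frac{1}{6019}\right) = \left(35101 + \frac{i \sqrt{76796460510}}{3210}\right) \left(- \frac{1}{6019}\right) = - \frac{35101}{6019} - \frac{i \sqrt{76796460510}}{19320990}$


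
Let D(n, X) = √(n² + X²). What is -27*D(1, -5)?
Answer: -27*√26 ≈ -137.67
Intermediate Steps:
D(n, X) = √(X² + n²)
-27*D(1, -5) = -27*√((-5)² + 1²) = -27*√(25 + 1) = -27*√26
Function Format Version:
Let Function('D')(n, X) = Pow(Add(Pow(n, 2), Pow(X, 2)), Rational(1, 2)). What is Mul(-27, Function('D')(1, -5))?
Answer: Mul(-27, Pow(26, Rational(1, 2))) ≈ -137.67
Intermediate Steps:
Function('D')(n, X) = Pow(Add(Pow(X, 2), Pow(n, 2)), Rational(1, 2))
Mul(-27, Function('D')(1, -5)) = Mul(-27, Pow(Add(Pow(-5, 2), Pow(1, 2)), Rational(1, 2))) = Mul(-27, Pow(Add(25, 1), Rational(1, 2))) = Mul(-27, Pow(26, Rational(1, 2)))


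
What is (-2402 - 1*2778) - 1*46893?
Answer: -52073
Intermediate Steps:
(-2402 - 1*2778) - 1*46893 = (-2402 - 2778) - 46893 = -5180 - 46893 = -52073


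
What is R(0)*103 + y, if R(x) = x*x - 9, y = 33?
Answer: -894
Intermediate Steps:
R(x) = -9 + x² (R(x) = x² - 9 = -9 + x²)
R(0)*103 + y = (-9 + 0²)*103 + 33 = (-9 + 0)*103 + 33 = -9*103 + 33 = -927 + 33 = -894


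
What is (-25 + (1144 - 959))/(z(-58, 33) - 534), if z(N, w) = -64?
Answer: -80/299 ≈ -0.26756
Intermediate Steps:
(-25 + (1144 - 959))/(z(-58, 33) - 534) = (-25 + (1144 - 959))/(-64 - 534) = (-25 + 185)/(-598) = 160*(-1/598) = -80/299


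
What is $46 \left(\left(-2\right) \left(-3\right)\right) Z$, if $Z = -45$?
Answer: $-12420$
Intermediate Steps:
$46 \left(\left(-2\right) \left(-3\right)\right) Z = 46 \left(\left(-2\right) \left(-3\right)\right) \left(-45\right) = 46 \cdot 6 \left(-45\right) = 276 \left(-45\right) = -12420$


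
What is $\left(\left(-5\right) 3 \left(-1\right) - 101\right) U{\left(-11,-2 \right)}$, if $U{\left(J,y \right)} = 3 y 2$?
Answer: $1032$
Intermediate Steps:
$U{\left(J,y \right)} = 6 y$
$\left(\left(-5\right) 3 \left(-1\right) - 101\right) U{\left(-11,-2 \right)} = \left(\left(-5\right) 3 \left(-1\right) - 101\right) 6 \left(-2\right) = \left(\left(-15\right) \left(-1\right) - 101\right) \left(-12\right) = \left(15 - 101\right) \left(-12\right) = \left(-86\right) \left(-12\right) = 1032$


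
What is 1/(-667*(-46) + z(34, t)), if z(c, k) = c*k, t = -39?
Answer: 1/29356 ≈ 3.4065e-5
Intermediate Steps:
1/(-667*(-46) + z(34, t)) = 1/(-667*(-46) + 34*(-39)) = 1/(30682 - 1326) = 1/29356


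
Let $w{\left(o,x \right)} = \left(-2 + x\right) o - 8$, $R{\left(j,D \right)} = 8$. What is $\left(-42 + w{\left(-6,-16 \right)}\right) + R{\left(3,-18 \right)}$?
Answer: $66$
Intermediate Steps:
$w{\left(o,x \right)} = -8 + o \left(-2 + x\right)$ ($w{\left(o,x \right)} = o \left(-2 + x\right) - 8 = -8 + o \left(-2 + x\right)$)
$\left(-42 + w{\left(-6,-16 \right)}\right) + R{\left(3,-18 \right)} = \left(-42 - -100\right) + 8 = \left(-42 + \left(-8 + 12 + 96\right)\right) + 8 = \left(-42 + 100\right) + 8 = 58 + 8 = 66$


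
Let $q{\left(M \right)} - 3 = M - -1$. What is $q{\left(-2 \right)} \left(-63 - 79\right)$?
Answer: $-284$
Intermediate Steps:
$q{\left(M \right)} = 4 + M$ ($q{\left(M \right)} = 3 + \left(M - -1\right) = 3 + \left(M + 1\right) = 3 + \left(1 + M\right) = 4 + M$)
$q{\left(-2 \right)} \left(-63 - 79\right) = \left(4 - 2\right) \left(-63 - 79\right) = 2 \left(-142\right) = -284$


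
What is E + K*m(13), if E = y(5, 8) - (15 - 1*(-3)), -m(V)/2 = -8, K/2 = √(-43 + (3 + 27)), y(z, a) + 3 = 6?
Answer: -15 + 32*I*√13 ≈ -15.0 + 115.38*I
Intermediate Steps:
y(z, a) = 3 (y(z, a) = -3 + 6 = 3)
K = 2*I*√13 (K = 2*√(-43 + (3 + 27)) = 2*√(-43 + 30) = 2*√(-13) = 2*(I*√13) = 2*I*√13 ≈ 7.2111*I)
m(V) = 16 (m(V) = -2*(-8) = 16)
E = -15 (E = 3 - (15 - 1*(-3)) = 3 - (15 + 3) = 3 - 1*18 = 3 - 18 = -15)
E + K*m(13) = -15 + (2*I*√13)*16 = -15 + 32*I*√13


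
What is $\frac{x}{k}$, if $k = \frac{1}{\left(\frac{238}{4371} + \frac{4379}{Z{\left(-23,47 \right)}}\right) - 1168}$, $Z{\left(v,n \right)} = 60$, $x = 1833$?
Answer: $- \frac{1244380761}{620} \approx -2.0071 \cdot 10^{6}$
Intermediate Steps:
$k = - \frac{29140}{31907199}$ ($k = \frac{1}{\left(\frac{238}{4371} + \frac{4379}{60}\right) - 1168} = \frac{1}{\frac{2128321}{29140} - 1168} = \frac{1}{- \frac{31907199}{29140}} = - \frac{29140}{31907199} \approx -0.00091327$)
$\frac{x}{k} = \frac{1833}{- \frac{29140}{31907199}} = 1833 \left(- \frac{31907199}{29140}\right) = - \frac{1244380761}{620}$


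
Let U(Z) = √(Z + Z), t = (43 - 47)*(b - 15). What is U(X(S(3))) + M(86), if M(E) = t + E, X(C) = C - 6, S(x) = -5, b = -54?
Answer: 362 + I*√22 ≈ 362.0 + 4.6904*I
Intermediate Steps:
X(C) = -6 + C
t = 276 (t = (43 - 47)*(-54 - 15) = -4*(-69) = 276)
M(E) = 276 + E
U(Z) = √2*√Z (U(Z) = √(2*Z) = √2*√Z)
U(X(S(3))) + M(86) = √2*√(-6 - 5) + (276 + 86) = √2*√(-11) + 362 = √2*(I*√11) + 362 = I*√22 + 362 = 362 + I*√22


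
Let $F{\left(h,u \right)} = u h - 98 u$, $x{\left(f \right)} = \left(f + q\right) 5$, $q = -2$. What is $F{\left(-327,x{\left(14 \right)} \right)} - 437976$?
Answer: $-463476$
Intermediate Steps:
$x{\left(f \right)} = -10 + 5 f$ ($x{\left(f \right)} = \left(f - 2\right) 5 = \left(-2 + f\right) 5 = -10 + 5 f$)
$F{\left(h,u \right)} = - 98 u + h u$ ($F{\left(h,u \right)} = h u - 98 u = - 98 u + h u$)
$F{\left(-327,x{\left(14 \right)} \right)} - 437976 = \left(-10 + 5 \cdot 14\right) \left(-98 - 327\right) - 437976 = \left(-10 + 70\right) \left(-425\right) - 437976 = 60 \left(-425\right) - 437976 = -25500 - 437976 = -463476$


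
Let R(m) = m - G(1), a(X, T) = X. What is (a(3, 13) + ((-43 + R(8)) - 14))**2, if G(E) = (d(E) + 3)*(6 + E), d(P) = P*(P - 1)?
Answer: 4489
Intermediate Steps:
d(P) = P*(-1 + P)
G(E) = (3 + E*(-1 + E))*(6 + E) (G(E) = (E*(-1 + E) + 3)*(6 + E) = (3 + E*(-1 + E))*(6 + E))
R(m) = -21 + m (R(m) = m - (18 + 1**3 - 3*1 + 5*1**2) = m - (18 + 1 - 3 + 5*1) = m - (18 + 1 - 3 + 5) = m - 1*21 = m - 21 = -21 + m)
(a(3, 13) + ((-43 + R(8)) - 14))**2 = (3 + ((-43 + (-21 + 8)) - 14))**2 = (3 + ((-43 - 13) - 14))**2 = (3 + (-56 - 14))**2 = (3 - 70)**2 = (-67)**2 = 4489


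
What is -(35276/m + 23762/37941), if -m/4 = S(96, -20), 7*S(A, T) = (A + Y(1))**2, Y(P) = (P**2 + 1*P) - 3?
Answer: 2127759703/342417525 ≈ 6.2139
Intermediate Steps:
Y(P) = -3 + P + P**2 (Y(P) = (P**2 + P) - 3 = (P + P**2) - 3 = -3 + P + P**2)
S(A, T) = (-1 + A)**2/7 (S(A, T) = (A + (-3 + 1 + 1**2))**2/7 = (A + (-3 + 1 + 1))**2/7 = (A - 1)**2/7 = (-1 + A)**2/7)
m = -36100/7 (m = -4*(-1 + 96)**2/7 = -4*95**2/7 = -4*9025/7 = -36100/7 ≈ -5157.1)
-(35276/m + 23762/37941) = -(35276/(-36100/7) + 23762/37941) = -(35276*(-7/36100) + 23762*(1/37941)) = -(-61733/9025 + 23762/37941) = -1*(-2127759703/342417525) = 2127759703/342417525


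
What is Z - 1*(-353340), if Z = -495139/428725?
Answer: 151485196361/428725 ≈ 3.5334e+5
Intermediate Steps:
Z = -495139/428725 (Z = -495139*1/428725 = -495139/428725 ≈ -1.1549)
Z - 1*(-353340) = -495139/428725 - 1*(-353340) = -495139/428725 + 353340 = 151485196361/428725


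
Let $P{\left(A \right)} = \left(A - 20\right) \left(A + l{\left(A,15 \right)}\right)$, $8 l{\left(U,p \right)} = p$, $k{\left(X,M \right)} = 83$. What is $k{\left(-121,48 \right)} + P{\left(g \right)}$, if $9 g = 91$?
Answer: $- \frac{23023}{648} \approx -35.529$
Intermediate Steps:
$g = \frac{91}{9}$ ($g = \frac{1}{9} \cdot 91 = \frac{91}{9} \approx 10.111$)
$l{\left(U,p \right)} = \frac{p}{8}$
$P{\left(A \right)} = \left(-20 + A\right) \left(\frac{15}{8} + A\right)$ ($P{\left(A \right)} = \left(A - 20\right) \left(A + \frac{1}{8} \cdot 15\right) = \left(-20 + A\right) \left(A + \frac{15}{8}\right) = \left(-20 + A\right) \left(\frac{15}{8} + A\right)$)
$k{\left(-121,48 \right)} + P{\left(g \right)} = 83 - \left(\frac{15895}{72} - \frac{8281}{81}\right) = 83 - \frac{76807}{648} = - \frac{23023}{648}$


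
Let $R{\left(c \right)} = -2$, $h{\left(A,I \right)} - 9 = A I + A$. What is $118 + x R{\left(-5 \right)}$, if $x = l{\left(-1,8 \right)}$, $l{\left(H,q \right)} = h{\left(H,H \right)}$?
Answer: $100$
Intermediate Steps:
$h{\left(A,I \right)} = 9 + A + A I$ ($h{\left(A,I \right)} = 9 + \left(A I + A\right) = 9 + \left(A + A I\right) = 9 + A + A I$)
$l{\left(H,q \right)} = 9 + H + H^{2}$ ($l{\left(H,q \right)} = 9 + H + H H = 9 + H + H^{2}$)
$x = 9$ ($x = 9 - 1 + \left(-1\right)^{2} = 9 - 1 + 1 = 9$)
$118 + x R{\left(-5 \right)} = 118 + 9 \left(-2\right) = 118 - 18 = 100$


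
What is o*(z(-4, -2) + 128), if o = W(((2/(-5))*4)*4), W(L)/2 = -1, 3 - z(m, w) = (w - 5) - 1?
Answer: -278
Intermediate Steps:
z(m, w) = 9 - w (z(m, w) = 3 - ((w - 5) - 1) = 3 - ((-5 + w) - 1) = 3 - (-6 + w) = 3 + (6 - w) = 9 - w)
W(L) = -2 (W(L) = 2*(-1) = -2)
o = -2
o*(z(-4, -2) + 128) = -2*((9 - 1*(-2)) + 128) = -2*((9 + 2) + 128) = -2*(11 + 128) = -2*139 = -278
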